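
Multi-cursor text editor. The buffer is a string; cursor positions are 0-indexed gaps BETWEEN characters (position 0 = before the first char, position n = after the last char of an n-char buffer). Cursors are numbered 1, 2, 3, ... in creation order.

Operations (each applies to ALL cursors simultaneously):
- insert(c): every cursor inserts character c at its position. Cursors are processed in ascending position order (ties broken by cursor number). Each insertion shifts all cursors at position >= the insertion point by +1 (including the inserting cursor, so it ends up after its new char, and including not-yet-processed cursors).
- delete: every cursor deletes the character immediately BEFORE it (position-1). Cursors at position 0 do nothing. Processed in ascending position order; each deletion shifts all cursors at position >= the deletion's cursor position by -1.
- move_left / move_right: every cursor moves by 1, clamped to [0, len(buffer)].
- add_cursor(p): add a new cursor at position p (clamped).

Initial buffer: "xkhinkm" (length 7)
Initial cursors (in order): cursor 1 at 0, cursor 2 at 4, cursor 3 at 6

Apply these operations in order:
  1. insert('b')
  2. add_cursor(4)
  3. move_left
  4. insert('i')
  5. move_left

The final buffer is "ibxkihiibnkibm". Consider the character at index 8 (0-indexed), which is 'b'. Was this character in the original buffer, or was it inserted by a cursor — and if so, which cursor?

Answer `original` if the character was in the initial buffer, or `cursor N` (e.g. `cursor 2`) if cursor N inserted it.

After op 1 (insert('b')): buffer="bxkhibnkbm" (len 10), cursors c1@1 c2@6 c3@9, authorship 1....2..3.
After op 2 (add_cursor(4)): buffer="bxkhibnkbm" (len 10), cursors c1@1 c4@4 c2@6 c3@9, authorship 1....2..3.
After op 3 (move_left): buffer="bxkhibnkbm" (len 10), cursors c1@0 c4@3 c2@5 c3@8, authorship 1....2..3.
After op 4 (insert('i')): buffer="ibxkihiibnkibm" (len 14), cursors c1@1 c4@5 c2@8 c3@12, authorship 11..4..22..33.
After op 5 (move_left): buffer="ibxkihiibnkibm" (len 14), cursors c1@0 c4@4 c2@7 c3@11, authorship 11..4..22..33.
Authorship (.=original, N=cursor N): 1 1 . . 4 . . 2 2 . . 3 3 .
Index 8: author = 2

Answer: cursor 2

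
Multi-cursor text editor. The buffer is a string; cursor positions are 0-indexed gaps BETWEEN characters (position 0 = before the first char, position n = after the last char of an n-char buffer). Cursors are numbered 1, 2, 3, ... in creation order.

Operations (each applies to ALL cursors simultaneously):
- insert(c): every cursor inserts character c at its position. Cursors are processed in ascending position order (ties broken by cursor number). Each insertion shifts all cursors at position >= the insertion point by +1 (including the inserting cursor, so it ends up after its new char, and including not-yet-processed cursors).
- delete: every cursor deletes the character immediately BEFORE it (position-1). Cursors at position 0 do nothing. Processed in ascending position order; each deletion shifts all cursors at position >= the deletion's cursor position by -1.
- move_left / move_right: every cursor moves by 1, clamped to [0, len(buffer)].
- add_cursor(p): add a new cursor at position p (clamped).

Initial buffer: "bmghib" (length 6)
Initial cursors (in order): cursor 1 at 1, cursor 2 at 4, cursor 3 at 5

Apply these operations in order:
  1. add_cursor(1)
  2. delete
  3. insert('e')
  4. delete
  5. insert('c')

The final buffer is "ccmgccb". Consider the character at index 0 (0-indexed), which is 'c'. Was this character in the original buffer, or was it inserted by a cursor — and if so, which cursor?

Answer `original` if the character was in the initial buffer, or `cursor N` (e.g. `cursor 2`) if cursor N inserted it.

After op 1 (add_cursor(1)): buffer="bmghib" (len 6), cursors c1@1 c4@1 c2@4 c3@5, authorship ......
After op 2 (delete): buffer="mgb" (len 3), cursors c1@0 c4@0 c2@2 c3@2, authorship ...
After op 3 (insert('e')): buffer="eemgeeb" (len 7), cursors c1@2 c4@2 c2@6 c3@6, authorship 14..23.
After op 4 (delete): buffer="mgb" (len 3), cursors c1@0 c4@0 c2@2 c3@2, authorship ...
After op 5 (insert('c')): buffer="ccmgccb" (len 7), cursors c1@2 c4@2 c2@6 c3@6, authorship 14..23.
Authorship (.=original, N=cursor N): 1 4 . . 2 3 .
Index 0: author = 1

Answer: cursor 1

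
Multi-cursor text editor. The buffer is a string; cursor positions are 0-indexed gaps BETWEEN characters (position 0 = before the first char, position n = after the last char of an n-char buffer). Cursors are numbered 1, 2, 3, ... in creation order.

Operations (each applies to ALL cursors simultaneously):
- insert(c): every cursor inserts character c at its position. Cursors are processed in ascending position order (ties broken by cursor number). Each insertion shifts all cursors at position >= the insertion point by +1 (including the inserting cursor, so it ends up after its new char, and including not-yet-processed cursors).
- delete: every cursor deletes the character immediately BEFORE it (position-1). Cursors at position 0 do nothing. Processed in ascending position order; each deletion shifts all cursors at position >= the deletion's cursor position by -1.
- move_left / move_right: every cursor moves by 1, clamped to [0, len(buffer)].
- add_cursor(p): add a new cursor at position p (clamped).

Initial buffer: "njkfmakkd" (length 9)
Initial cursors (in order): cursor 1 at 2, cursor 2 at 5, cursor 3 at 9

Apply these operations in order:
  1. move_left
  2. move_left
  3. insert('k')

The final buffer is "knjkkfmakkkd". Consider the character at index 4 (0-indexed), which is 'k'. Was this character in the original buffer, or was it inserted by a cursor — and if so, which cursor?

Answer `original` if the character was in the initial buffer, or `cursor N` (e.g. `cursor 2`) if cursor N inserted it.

Answer: cursor 2

Derivation:
After op 1 (move_left): buffer="njkfmakkd" (len 9), cursors c1@1 c2@4 c3@8, authorship .........
After op 2 (move_left): buffer="njkfmakkd" (len 9), cursors c1@0 c2@3 c3@7, authorship .........
After op 3 (insert('k')): buffer="knjkkfmakkkd" (len 12), cursors c1@1 c2@5 c3@10, authorship 1...2....3..
Authorship (.=original, N=cursor N): 1 . . . 2 . . . . 3 . .
Index 4: author = 2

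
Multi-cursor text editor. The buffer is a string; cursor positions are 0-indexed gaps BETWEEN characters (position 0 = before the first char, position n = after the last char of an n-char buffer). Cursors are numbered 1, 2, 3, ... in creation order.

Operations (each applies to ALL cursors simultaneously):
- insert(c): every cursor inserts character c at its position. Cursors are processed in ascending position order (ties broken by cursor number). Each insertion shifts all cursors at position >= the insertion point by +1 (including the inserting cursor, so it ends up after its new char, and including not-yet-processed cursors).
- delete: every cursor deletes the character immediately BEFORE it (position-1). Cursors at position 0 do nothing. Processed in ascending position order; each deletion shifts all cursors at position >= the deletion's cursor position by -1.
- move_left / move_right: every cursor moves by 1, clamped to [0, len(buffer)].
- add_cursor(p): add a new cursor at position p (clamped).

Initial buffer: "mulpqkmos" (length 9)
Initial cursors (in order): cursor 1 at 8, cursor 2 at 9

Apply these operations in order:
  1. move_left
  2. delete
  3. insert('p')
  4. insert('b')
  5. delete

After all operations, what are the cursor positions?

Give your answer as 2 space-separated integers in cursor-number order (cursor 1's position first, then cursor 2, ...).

After op 1 (move_left): buffer="mulpqkmos" (len 9), cursors c1@7 c2@8, authorship .........
After op 2 (delete): buffer="mulpqks" (len 7), cursors c1@6 c2@6, authorship .......
After op 3 (insert('p')): buffer="mulpqkpps" (len 9), cursors c1@8 c2@8, authorship ......12.
After op 4 (insert('b')): buffer="mulpqkppbbs" (len 11), cursors c1@10 c2@10, authorship ......1212.
After op 5 (delete): buffer="mulpqkpps" (len 9), cursors c1@8 c2@8, authorship ......12.

Answer: 8 8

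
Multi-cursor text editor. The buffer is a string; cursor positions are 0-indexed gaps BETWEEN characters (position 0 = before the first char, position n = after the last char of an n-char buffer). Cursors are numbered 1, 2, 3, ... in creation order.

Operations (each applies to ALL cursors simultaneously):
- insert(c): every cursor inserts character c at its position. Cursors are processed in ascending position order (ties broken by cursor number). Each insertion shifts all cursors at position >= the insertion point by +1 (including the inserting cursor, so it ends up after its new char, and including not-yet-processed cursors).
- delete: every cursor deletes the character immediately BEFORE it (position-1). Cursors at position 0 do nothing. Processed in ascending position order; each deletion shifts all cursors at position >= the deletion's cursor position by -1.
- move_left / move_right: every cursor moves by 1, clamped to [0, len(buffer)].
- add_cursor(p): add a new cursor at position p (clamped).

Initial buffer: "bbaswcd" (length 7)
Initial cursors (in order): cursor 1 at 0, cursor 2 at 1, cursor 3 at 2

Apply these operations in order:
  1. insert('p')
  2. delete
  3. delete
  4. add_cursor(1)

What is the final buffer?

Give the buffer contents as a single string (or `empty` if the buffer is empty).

Answer: aswcd

Derivation:
After op 1 (insert('p')): buffer="pbpbpaswcd" (len 10), cursors c1@1 c2@3 c3@5, authorship 1.2.3.....
After op 2 (delete): buffer="bbaswcd" (len 7), cursors c1@0 c2@1 c3@2, authorship .......
After op 3 (delete): buffer="aswcd" (len 5), cursors c1@0 c2@0 c3@0, authorship .....
After op 4 (add_cursor(1)): buffer="aswcd" (len 5), cursors c1@0 c2@0 c3@0 c4@1, authorship .....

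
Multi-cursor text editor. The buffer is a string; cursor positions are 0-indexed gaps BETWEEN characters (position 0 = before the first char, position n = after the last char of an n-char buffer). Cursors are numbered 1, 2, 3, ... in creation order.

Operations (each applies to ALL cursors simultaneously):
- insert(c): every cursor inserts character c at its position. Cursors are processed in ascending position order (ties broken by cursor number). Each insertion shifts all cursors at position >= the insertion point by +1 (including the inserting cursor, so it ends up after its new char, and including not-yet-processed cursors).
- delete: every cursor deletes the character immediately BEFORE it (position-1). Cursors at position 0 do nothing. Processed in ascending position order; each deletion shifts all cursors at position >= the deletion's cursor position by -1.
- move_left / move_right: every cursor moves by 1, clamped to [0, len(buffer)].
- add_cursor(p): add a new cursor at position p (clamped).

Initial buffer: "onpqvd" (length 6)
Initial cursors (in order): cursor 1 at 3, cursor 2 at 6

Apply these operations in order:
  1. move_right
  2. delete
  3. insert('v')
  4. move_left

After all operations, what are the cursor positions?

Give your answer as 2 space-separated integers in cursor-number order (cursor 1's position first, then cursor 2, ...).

Answer: 3 5

Derivation:
After op 1 (move_right): buffer="onpqvd" (len 6), cursors c1@4 c2@6, authorship ......
After op 2 (delete): buffer="onpv" (len 4), cursors c1@3 c2@4, authorship ....
After op 3 (insert('v')): buffer="onpvvv" (len 6), cursors c1@4 c2@6, authorship ...1.2
After op 4 (move_left): buffer="onpvvv" (len 6), cursors c1@3 c2@5, authorship ...1.2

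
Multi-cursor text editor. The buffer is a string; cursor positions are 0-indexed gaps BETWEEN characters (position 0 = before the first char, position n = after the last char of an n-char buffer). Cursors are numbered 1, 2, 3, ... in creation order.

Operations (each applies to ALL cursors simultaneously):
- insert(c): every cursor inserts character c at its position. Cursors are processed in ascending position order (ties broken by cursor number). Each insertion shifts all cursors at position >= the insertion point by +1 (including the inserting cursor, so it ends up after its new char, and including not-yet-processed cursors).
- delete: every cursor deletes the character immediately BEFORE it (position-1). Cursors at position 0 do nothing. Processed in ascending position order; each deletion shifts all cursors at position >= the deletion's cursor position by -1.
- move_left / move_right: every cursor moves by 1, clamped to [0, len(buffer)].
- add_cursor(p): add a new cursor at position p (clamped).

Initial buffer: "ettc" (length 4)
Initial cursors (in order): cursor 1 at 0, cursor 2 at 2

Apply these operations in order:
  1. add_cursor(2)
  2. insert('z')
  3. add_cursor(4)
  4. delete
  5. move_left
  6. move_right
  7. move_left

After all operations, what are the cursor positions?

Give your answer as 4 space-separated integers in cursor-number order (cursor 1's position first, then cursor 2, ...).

Answer: 0 0 0 0

Derivation:
After op 1 (add_cursor(2)): buffer="ettc" (len 4), cursors c1@0 c2@2 c3@2, authorship ....
After op 2 (insert('z')): buffer="zetzztc" (len 7), cursors c1@1 c2@5 c3@5, authorship 1..23..
After op 3 (add_cursor(4)): buffer="zetzztc" (len 7), cursors c1@1 c4@4 c2@5 c3@5, authorship 1..23..
After op 4 (delete): buffer="etc" (len 3), cursors c1@0 c2@1 c3@1 c4@1, authorship ...
After op 5 (move_left): buffer="etc" (len 3), cursors c1@0 c2@0 c3@0 c4@0, authorship ...
After op 6 (move_right): buffer="etc" (len 3), cursors c1@1 c2@1 c3@1 c4@1, authorship ...
After op 7 (move_left): buffer="etc" (len 3), cursors c1@0 c2@0 c3@0 c4@0, authorship ...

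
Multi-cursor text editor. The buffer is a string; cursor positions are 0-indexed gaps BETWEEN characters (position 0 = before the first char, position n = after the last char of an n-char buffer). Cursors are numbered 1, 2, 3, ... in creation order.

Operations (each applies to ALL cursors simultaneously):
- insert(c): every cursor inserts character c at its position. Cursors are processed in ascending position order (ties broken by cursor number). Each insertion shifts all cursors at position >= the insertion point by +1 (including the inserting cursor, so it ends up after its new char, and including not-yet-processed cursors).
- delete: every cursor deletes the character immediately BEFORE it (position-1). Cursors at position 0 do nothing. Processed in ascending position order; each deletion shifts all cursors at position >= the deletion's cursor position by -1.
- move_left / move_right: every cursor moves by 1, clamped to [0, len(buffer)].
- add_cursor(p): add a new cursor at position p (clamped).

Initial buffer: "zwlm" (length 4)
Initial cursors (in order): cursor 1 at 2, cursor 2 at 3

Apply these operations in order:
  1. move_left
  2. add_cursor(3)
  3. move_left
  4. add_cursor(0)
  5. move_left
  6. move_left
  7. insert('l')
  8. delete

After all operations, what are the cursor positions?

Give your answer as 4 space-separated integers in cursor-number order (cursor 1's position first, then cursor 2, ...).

After op 1 (move_left): buffer="zwlm" (len 4), cursors c1@1 c2@2, authorship ....
After op 2 (add_cursor(3)): buffer="zwlm" (len 4), cursors c1@1 c2@2 c3@3, authorship ....
After op 3 (move_left): buffer="zwlm" (len 4), cursors c1@0 c2@1 c3@2, authorship ....
After op 4 (add_cursor(0)): buffer="zwlm" (len 4), cursors c1@0 c4@0 c2@1 c3@2, authorship ....
After op 5 (move_left): buffer="zwlm" (len 4), cursors c1@0 c2@0 c4@0 c3@1, authorship ....
After op 6 (move_left): buffer="zwlm" (len 4), cursors c1@0 c2@0 c3@0 c4@0, authorship ....
After op 7 (insert('l')): buffer="llllzwlm" (len 8), cursors c1@4 c2@4 c3@4 c4@4, authorship 1234....
After op 8 (delete): buffer="zwlm" (len 4), cursors c1@0 c2@0 c3@0 c4@0, authorship ....

Answer: 0 0 0 0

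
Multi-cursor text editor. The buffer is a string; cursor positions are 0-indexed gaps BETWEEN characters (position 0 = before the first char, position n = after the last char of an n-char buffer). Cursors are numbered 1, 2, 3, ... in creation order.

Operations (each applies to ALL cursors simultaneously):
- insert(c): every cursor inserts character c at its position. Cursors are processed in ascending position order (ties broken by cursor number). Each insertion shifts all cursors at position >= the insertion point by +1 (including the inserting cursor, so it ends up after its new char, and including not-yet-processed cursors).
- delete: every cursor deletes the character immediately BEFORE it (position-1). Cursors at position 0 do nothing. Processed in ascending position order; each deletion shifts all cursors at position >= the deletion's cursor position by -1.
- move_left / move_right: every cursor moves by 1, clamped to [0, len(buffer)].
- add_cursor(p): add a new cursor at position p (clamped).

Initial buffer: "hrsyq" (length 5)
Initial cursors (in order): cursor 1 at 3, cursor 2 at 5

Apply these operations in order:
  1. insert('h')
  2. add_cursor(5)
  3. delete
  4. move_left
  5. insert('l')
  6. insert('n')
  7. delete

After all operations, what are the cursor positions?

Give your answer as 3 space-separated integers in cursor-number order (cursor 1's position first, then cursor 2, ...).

Answer: 4 6 4

Derivation:
After op 1 (insert('h')): buffer="hrshyqh" (len 7), cursors c1@4 c2@7, authorship ...1..2
After op 2 (add_cursor(5)): buffer="hrshyqh" (len 7), cursors c1@4 c3@5 c2@7, authorship ...1..2
After op 3 (delete): buffer="hrsq" (len 4), cursors c1@3 c3@3 c2@4, authorship ....
After op 4 (move_left): buffer="hrsq" (len 4), cursors c1@2 c3@2 c2@3, authorship ....
After op 5 (insert('l')): buffer="hrllslq" (len 7), cursors c1@4 c3@4 c2@6, authorship ..13.2.
After op 6 (insert('n')): buffer="hrllnnslnq" (len 10), cursors c1@6 c3@6 c2@9, authorship ..1313.22.
After op 7 (delete): buffer="hrllslq" (len 7), cursors c1@4 c3@4 c2@6, authorship ..13.2.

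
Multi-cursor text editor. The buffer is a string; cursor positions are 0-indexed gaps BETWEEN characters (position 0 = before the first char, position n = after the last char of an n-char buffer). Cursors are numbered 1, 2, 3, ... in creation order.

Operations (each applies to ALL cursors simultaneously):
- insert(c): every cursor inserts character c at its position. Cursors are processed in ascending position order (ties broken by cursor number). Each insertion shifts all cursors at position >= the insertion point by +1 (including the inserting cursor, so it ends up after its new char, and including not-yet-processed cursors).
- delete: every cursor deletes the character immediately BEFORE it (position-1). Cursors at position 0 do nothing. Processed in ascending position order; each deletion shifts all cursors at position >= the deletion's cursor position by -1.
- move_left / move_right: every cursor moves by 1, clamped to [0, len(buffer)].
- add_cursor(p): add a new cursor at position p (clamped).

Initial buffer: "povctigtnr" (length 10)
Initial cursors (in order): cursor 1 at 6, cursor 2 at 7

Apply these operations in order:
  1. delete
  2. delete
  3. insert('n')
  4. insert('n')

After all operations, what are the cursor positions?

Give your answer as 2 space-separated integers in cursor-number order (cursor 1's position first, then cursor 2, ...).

Answer: 7 7

Derivation:
After op 1 (delete): buffer="povcttnr" (len 8), cursors c1@5 c2@5, authorship ........
After op 2 (delete): buffer="povtnr" (len 6), cursors c1@3 c2@3, authorship ......
After op 3 (insert('n')): buffer="povnntnr" (len 8), cursors c1@5 c2@5, authorship ...12...
After op 4 (insert('n')): buffer="povnnnntnr" (len 10), cursors c1@7 c2@7, authorship ...1212...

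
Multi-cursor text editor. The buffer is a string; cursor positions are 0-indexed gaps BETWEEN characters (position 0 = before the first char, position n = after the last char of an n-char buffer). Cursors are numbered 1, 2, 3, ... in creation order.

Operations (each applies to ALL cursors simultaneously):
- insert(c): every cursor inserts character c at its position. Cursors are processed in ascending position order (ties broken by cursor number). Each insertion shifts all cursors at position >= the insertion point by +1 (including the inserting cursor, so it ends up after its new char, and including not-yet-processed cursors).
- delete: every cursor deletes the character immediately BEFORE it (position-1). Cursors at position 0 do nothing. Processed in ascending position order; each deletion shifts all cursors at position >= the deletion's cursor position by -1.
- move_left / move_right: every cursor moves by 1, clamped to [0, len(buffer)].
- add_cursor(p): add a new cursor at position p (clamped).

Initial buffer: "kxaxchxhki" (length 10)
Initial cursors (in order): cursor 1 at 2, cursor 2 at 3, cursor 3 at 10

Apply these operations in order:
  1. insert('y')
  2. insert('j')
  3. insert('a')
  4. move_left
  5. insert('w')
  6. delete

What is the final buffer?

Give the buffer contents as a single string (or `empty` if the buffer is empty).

After op 1 (insert('y')): buffer="kxyayxchxhkiy" (len 13), cursors c1@3 c2@5 c3@13, authorship ..1.2.......3
After op 2 (insert('j')): buffer="kxyjayjxchxhkiyj" (len 16), cursors c1@4 c2@7 c3@16, authorship ..11.22.......33
After op 3 (insert('a')): buffer="kxyjaayjaxchxhkiyja" (len 19), cursors c1@5 c2@9 c3@19, authorship ..111.222.......333
After op 4 (move_left): buffer="kxyjaayjaxchxhkiyja" (len 19), cursors c1@4 c2@8 c3@18, authorship ..111.222.......333
After op 5 (insert('w')): buffer="kxyjwaayjwaxchxhkiyjwa" (len 22), cursors c1@5 c2@10 c3@21, authorship ..1111.2222.......3333
After op 6 (delete): buffer="kxyjaayjaxchxhkiyja" (len 19), cursors c1@4 c2@8 c3@18, authorship ..111.222.......333

Answer: kxyjaayjaxchxhkiyja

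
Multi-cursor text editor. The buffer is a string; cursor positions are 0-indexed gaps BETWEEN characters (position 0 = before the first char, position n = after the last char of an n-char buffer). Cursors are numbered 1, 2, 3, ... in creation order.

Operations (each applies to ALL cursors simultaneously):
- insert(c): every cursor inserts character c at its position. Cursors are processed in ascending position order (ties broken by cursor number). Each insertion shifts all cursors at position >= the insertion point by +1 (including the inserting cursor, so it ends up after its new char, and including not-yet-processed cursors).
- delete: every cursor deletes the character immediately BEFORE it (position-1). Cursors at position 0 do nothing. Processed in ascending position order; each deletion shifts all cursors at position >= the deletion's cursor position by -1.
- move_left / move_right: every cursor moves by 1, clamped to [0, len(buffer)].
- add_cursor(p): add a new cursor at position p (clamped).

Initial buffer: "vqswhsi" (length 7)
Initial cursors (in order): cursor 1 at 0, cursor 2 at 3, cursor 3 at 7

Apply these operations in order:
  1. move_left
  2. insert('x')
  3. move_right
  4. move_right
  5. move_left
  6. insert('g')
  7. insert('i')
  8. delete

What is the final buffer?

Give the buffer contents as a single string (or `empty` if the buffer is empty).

After op 1 (move_left): buffer="vqswhsi" (len 7), cursors c1@0 c2@2 c3@6, authorship .......
After op 2 (insert('x')): buffer="xvqxswhsxi" (len 10), cursors c1@1 c2@4 c3@9, authorship 1..2....3.
After op 3 (move_right): buffer="xvqxswhsxi" (len 10), cursors c1@2 c2@5 c3@10, authorship 1..2....3.
After op 4 (move_right): buffer="xvqxswhsxi" (len 10), cursors c1@3 c2@6 c3@10, authorship 1..2....3.
After op 5 (move_left): buffer="xvqxswhsxi" (len 10), cursors c1@2 c2@5 c3@9, authorship 1..2....3.
After op 6 (insert('g')): buffer="xvgqxsgwhsxgi" (len 13), cursors c1@3 c2@7 c3@12, authorship 1.1.2.2...33.
After op 7 (insert('i')): buffer="xvgiqxsgiwhsxgii" (len 16), cursors c1@4 c2@9 c3@15, authorship 1.11.2.22...333.
After op 8 (delete): buffer="xvgqxsgwhsxgi" (len 13), cursors c1@3 c2@7 c3@12, authorship 1.1.2.2...33.

Answer: xvgqxsgwhsxgi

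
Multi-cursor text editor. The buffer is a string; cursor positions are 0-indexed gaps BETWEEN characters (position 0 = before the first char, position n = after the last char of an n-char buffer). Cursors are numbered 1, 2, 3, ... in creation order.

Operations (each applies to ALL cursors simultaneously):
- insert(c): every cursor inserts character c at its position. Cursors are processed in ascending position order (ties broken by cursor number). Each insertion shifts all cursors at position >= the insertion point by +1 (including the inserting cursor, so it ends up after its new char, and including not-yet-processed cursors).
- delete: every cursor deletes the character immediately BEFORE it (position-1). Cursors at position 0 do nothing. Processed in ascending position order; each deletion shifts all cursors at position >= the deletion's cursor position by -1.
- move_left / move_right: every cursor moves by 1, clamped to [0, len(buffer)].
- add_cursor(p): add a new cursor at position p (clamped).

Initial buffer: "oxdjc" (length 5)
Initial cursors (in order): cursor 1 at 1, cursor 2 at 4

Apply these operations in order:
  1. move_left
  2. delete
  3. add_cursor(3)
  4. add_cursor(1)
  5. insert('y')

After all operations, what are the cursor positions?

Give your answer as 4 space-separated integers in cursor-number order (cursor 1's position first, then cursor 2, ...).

After op 1 (move_left): buffer="oxdjc" (len 5), cursors c1@0 c2@3, authorship .....
After op 2 (delete): buffer="oxjc" (len 4), cursors c1@0 c2@2, authorship ....
After op 3 (add_cursor(3)): buffer="oxjc" (len 4), cursors c1@0 c2@2 c3@3, authorship ....
After op 4 (add_cursor(1)): buffer="oxjc" (len 4), cursors c1@0 c4@1 c2@2 c3@3, authorship ....
After op 5 (insert('y')): buffer="yoyxyjyc" (len 8), cursors c1@1 c4@3 c2@5 c3@7, authorship 1.4.2.3.

Answer: 1 5 7 3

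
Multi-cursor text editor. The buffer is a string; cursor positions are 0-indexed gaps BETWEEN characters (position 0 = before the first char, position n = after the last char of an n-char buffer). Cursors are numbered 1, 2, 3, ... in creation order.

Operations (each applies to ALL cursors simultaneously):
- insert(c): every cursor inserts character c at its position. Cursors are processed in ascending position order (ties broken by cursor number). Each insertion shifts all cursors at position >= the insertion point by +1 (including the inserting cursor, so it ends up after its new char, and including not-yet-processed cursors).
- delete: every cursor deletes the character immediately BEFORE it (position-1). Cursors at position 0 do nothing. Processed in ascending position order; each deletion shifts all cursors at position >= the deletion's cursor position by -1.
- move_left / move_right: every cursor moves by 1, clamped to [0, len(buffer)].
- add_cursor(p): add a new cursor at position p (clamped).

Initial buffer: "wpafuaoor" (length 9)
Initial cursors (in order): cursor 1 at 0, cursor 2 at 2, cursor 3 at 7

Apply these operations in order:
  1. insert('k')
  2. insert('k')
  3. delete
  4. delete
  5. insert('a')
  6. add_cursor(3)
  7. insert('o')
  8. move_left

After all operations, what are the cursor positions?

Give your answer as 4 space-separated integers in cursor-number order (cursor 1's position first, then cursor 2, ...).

Answer: 1 6 13 4

Derivation:
After op 1 (insert('k')): buffer="kwpkafuaokor" (len 12), cursors c1@1 c2@4 c3@10, authorship 1..2.....3..
After op 2 (insert('k')): buffer="kkwpkkafuaokkor" (len 15), cursors c1@2 c2@6 c3@13, authorship 11..22.....33..
After op 3 (delete): buffer="kwpkafuaokor" (len 12), cursors c1@1 c2@4 c3@10, authorship 1..2.....3..
After op 4 (delete): buffer="wpafuaoor" (len 9), cursors c1@0 c2@2 c3@7, authorship .........
After op 5 (insert('a')): buffer="awpaafuaoaor" (len 12), cursors c1@1 c2@4 c3@10, authorship 1..2.....3..
After op 6 (add_cursor(3)): buffer="awpaafuaoaor" (len 12), cursors c1@1 c4@3 c2@4 c3@10, authorship 1..2.....3..
After op 7 (insert('o')): buffer="aowpoaoafuaoaoor" (len 16), cursors c1@2 c4@5 c2@7 c3@14, authorship 11..422.....33..
After op 8 (move_left): buffer="aowpoaoafuaoaoor" (len 16), cursors c1@1 c4@4 c2@6 c3@13, authorship 11..422.....33..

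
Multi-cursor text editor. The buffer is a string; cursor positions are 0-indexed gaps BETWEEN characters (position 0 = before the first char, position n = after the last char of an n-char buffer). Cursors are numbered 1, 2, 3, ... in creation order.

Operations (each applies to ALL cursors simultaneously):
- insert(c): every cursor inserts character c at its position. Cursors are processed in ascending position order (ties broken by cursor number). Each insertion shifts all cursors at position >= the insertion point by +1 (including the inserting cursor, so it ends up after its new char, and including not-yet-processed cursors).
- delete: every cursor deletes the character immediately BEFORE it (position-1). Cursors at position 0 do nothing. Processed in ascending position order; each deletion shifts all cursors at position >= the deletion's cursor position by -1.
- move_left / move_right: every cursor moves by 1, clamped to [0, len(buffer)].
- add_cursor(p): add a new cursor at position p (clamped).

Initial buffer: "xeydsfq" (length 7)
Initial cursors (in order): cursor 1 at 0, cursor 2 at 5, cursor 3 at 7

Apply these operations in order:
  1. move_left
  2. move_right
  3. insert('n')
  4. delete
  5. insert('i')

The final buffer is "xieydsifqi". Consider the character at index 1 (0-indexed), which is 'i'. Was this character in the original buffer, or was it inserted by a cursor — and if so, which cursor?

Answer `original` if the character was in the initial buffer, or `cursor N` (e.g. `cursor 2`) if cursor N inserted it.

After op 1 (move_left): buffer="xeydsfq" (len 7), cursors c1@0 c2@4 c3@6, authorship .......
After op 2 (move_right): buffer="xeydsfq" (len 7), cursors c1@1 c2@5 c3@7, authorship .......
After op 3 (insert('n')): buffer="xneydsnfqn" (len 10), cursors c1@2 c2@7 c3@10, authorship .1....2..3
After op 4 (delete): buffer="xeydsfq" (len 7), cursors c1@1 c2@5 c3@7, authorship .......
After op 5 (insert('i')): buffer="xieydsifqi" (len 10), cursors c1@2 c2@7 c3@10, authorship .1....2..3
Authorship (.=original, N=cursor N): . 1 . . . . 2 . . 3
Index 1: author = 1

Answer: cursor 1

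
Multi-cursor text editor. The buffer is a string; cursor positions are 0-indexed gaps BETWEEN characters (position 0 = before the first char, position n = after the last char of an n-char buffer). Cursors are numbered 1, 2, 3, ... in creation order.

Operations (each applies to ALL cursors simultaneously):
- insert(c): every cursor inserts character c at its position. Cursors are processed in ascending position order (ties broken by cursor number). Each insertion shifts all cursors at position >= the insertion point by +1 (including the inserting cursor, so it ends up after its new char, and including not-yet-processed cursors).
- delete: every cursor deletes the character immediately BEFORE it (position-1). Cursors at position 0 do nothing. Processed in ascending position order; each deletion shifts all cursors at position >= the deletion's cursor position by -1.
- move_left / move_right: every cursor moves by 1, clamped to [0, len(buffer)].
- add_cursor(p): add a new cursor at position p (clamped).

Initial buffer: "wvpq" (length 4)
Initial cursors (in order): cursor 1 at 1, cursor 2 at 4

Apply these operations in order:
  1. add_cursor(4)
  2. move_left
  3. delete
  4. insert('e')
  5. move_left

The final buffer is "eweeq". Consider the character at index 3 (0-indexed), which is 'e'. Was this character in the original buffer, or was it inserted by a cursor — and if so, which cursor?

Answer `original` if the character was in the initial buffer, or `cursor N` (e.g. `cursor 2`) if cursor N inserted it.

After op 1 (add_cursor(4)): buffer="wvpq" (len 4), cursors c1@1 c2@4 c3@4, authorship ....
After op 2 (move_left): buffer="wvpq" (len 4), cursors c1@0 c2@3 c3@3, authorship ....
After op 3 (delete): buffer="wq" (len 2), cursors c1@0 c2@1 c3@1, authorship ..
After op 4 (insert('e')): buffer="eweeq" (len 5), cursors c1@1 c2@4 c3@4, authorship 1.23.
After op 5 (move_left): buffer="eweeq" (len 5), cursors c1@0 c2@3 c3@3, authorship 1.23.
Authorship (.=original, N=cursor N): 1 . 2 3 .
Index 3: author = 3

Answer: cursor 3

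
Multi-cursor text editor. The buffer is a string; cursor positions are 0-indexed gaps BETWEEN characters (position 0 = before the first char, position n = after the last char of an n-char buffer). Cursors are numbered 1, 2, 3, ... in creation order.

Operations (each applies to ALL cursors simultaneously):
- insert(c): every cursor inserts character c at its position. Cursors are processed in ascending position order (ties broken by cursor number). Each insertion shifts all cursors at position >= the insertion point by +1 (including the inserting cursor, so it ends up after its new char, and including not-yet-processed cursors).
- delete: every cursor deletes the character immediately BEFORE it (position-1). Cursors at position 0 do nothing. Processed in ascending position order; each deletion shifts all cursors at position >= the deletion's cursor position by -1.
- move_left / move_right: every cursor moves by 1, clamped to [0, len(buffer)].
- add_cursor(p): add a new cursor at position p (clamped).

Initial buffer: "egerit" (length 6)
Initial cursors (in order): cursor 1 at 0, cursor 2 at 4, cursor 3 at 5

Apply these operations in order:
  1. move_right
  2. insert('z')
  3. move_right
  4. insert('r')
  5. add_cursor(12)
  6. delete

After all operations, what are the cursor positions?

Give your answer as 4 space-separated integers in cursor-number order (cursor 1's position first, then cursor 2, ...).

After op 1 (move_right): buffer="egerit" (len 6), cursors c1@1 c2@5 c3@6, authorship ......
After op 2 (insert('z')): buffer="ezgeriztz" (len 9), cursors c1@2 c2@7 c3@9, authorship .1....2.3
After op 3 (move_right): buffer="ezgeriztz" (len 9), cursors c1@3 c2@8 c3@9, authorship .1....2.3
After op 4 (insert('r')): buffer="ezgreriztrzr" (len 12), cursors c1@4 c2@10 c3@12, authorship .1.1...2.233
After op 5 (add_cursor(12)): buffer="ezgreriztrzr" (len 12), cursors c1@4 c2@10 c3@12 c4@12, authorship .1.1...2.233
After op 6 (delete): buffer="ezgerizt" (len 8), cursors c1@3 c2@8 c3@8 c4@8, authorship .1....2.

Answer: 3 8 8 8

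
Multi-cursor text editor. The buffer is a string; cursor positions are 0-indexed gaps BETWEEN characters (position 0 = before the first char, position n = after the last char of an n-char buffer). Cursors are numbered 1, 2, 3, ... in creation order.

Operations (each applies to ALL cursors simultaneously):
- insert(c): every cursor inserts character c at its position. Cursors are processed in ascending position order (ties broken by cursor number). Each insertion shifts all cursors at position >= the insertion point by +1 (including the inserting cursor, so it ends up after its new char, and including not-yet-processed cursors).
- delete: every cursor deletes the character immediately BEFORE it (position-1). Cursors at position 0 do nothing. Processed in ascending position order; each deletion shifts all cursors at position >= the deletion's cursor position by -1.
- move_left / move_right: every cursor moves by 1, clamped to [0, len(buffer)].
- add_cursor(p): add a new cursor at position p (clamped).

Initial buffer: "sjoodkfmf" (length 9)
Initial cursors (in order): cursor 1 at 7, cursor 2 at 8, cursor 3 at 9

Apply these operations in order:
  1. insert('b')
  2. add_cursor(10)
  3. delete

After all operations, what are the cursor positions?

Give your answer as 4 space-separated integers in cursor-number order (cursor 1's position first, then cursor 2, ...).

Answer: 7 7 8 7

Derivation:
After op 1 (insert('b')): buffer="sjoodkfbmbfb" (len 12), cursors c1@8 c2@10 c3@12, authorship .......1.2.3
After op 2 (add_cursor(10)): buffer="sjoodkfbmbfb" (len 12), cursors c1@8 c2@10 c4@10 c3@12, authorship .......1.2.3
After op 3 (delete): buffer="sjoodkff" (len 8), cursors c1@7 c2@7 c4@7 c3@8, authorship ........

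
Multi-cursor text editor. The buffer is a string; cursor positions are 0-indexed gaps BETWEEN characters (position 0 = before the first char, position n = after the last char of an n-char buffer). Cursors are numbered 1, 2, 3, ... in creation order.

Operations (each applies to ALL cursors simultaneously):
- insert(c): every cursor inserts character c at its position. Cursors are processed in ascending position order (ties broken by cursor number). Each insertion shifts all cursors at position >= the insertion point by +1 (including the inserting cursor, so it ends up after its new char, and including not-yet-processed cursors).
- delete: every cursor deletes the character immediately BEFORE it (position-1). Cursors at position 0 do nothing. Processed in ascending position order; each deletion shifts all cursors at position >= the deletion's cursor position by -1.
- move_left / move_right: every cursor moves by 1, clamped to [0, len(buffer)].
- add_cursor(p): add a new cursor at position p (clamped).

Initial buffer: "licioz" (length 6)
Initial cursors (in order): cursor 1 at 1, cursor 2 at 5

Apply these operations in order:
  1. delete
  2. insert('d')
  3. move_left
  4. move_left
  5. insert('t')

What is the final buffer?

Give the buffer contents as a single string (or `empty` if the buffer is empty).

Answer: tdictidz

Derivation:
After op 1 (delete): buffer="iciz" (len 4), cursors c1@0 c2@3, authorship ....
After op 2 (insert('d')): buffer="dicidz" (len 6), cursors c1@1 c2@5, authorship 1...2.
After op 3 (move_left): buffer="dicidz" (len 6), cursors c1@0 c2@4, authorship 1...2.
After op 4 (move_left): buffer="dicidz" (len 6), cursors c1@0 c2@3, authorship 1...2.
After op 5 (insert('t')): buffer="tdictidz" (len 8), cursors c1@1 c2@5, authorship 11..2.2.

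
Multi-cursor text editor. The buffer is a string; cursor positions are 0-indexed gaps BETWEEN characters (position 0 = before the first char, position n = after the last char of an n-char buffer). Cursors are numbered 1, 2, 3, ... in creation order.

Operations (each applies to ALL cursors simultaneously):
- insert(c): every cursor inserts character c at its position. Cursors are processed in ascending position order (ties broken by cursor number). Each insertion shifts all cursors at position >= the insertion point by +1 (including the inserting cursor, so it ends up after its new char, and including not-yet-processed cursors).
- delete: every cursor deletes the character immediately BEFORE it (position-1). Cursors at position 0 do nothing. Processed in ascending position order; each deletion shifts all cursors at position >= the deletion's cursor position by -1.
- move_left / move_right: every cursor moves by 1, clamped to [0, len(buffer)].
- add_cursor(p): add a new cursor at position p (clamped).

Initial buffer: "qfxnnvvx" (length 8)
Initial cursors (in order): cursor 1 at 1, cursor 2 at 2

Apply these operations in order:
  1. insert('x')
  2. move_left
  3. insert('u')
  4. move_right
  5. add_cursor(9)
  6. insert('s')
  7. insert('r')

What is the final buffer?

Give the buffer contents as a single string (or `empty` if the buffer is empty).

Answer: quxsrfuxsrxnnsrvvx

Derivation:
After op 1 (insert('x')): buffer="qxfxxnnvvx" (len 10), cursors c1@2 c2@4, authorship .1.2......
After op 2 (move_left): buffer="qxfxxnnvvx" (len 10), cursors c1@1 c2@3, authorship .1.2......
After op 3 (insert('u')): buffer="quxfuxxnnvvx" (len 12), cursors c1@2 c2@5, authorship .11.22......
After op 4 (move_right): buffer="quxfuxxnnvvx" (len 12), cursors c1@3 c2@6, authorship .11.22......
After op 5 (add_cursor(9)): buffer="quxfuxxnnvvx" (len 12), cursors c1@3 c2@6 c3@9, authorship .11.22......
After op 6 (insert('s')): buffer="quxsfuxsxnnsvvx" (len 15), cursors c1@4 c2@8 c3@12, authorship .111.222...3...
After op 7 (insert('r')): buffer="quxsrfuxsrxnnsrvvx" (len 18), cursors c1@5 c2@10 c3@15, authorship .1111.2222...33...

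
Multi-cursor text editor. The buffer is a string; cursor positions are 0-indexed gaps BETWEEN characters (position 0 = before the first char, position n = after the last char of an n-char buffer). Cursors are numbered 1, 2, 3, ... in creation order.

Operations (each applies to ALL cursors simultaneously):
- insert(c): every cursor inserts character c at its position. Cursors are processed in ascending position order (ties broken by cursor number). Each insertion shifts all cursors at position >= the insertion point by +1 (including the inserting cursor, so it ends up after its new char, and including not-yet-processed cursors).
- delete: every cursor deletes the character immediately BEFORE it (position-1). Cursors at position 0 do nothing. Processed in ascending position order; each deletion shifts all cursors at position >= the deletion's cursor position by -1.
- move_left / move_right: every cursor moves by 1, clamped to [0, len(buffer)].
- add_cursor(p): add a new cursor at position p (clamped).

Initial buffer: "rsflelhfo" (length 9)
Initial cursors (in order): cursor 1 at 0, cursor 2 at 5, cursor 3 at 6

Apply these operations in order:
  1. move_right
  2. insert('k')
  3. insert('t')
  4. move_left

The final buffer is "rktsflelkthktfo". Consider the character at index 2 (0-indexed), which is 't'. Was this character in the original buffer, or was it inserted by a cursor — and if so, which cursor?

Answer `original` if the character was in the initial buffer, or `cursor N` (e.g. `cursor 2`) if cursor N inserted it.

Answer: cursor 1

Derivation:
After op 1 (move_right): buffer="rsflelhfo" (len 9), cursors c1@1 c2@6 c3@7, authorship .........
After op 2 (insert('k')): buffer="rksflelkhkfo" (len 12), cursors c1@2 c2@8 c3@10, authorship .1.....2.3..
After op 3 (insert('t')): buffer="rktsflelkthktfo" (len 15), cursors c1@3 c2@10 c3@13, authorship .11.....22.33..
After op 4 (move_left): buffer="rktsflelkthktfo" (len 15), cursors c1@2 c2@9 c3@12, authorship .11.....22.33..
Authorship (.=original, N=cursor N): . 1 1 . . . . . 2 2 . 3 3 . .
Index 2: author = 1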